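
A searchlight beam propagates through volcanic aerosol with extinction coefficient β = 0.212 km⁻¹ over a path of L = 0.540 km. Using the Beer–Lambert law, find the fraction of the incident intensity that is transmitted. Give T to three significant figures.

0.892

τ = β·L = 0.212 × 0.540 = 0.1145.
T = exp(−0.1145) = 0.8918.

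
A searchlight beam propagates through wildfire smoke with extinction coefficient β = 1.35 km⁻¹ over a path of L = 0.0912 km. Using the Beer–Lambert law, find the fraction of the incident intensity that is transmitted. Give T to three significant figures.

0.884

τ = β·L = 1.35 × 0.0912 = 0.1231.
T = exp(−0.1231) = 0.8842.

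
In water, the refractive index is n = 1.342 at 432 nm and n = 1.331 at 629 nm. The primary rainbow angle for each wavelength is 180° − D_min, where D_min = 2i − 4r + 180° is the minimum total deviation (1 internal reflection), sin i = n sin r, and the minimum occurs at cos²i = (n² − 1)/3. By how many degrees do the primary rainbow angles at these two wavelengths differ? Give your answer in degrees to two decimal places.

At 432 nm (n = 1.342): cos²i = 0.26699 → i = 58.888°, r = 39.641°, D_min = 139.213°, rainbow angle = 40.787°.
At 629 nm (n = 1.331): cos²i = 0.25719 → i = 59.527°, r = 40.356°, D_min = 137.630°, rainbow angle = 42.370°.
Angular width = |40.787° − 42.370°| = 1.583°.

1.58°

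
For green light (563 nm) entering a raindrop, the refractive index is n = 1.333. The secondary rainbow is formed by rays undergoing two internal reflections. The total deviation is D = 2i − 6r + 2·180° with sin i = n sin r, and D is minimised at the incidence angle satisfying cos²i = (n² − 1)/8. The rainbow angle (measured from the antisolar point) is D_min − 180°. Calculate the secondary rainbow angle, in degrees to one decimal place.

50.9°

cos²i = (1.77689 − 1)/8 = 0.09711; i = arccos(0.31163) = 71.843°.
sin r = sin 71.843°/1.333 = 0.71283; r = 45.466°.
D_min = 2·71.843° − 6·45.466° + 360° = 230.891°.
Rainbow angle = D_min − 180° = 50.891°.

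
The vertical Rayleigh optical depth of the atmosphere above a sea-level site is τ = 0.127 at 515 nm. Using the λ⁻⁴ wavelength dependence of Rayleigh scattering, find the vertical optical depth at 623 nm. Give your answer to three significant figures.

0.0593

τ(623 nm) = τ(515 nm) × (515/623)⁴ = 0.127 × (0.8266)⁴ = 0.127 × 0.4670 = 0.0593.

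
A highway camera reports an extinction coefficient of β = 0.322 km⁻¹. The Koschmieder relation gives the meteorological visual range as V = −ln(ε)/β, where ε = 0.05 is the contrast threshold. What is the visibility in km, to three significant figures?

V = −ln(0.05) / 0.322 = 2.996 / 0.322 = 9.3035 km.

9.30 km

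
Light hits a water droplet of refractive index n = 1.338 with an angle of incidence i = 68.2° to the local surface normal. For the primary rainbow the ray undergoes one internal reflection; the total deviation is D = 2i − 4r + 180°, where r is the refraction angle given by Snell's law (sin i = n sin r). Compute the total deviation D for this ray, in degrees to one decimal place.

140.6°

sin r = sin 68.2° / 1.338 = 0.9285/1.338 = 0.6939; r = 43.94°.
D = 2·68.2° − 4·43.94° + 180° = 136.40° − 175.77° + 180° = 140.63°.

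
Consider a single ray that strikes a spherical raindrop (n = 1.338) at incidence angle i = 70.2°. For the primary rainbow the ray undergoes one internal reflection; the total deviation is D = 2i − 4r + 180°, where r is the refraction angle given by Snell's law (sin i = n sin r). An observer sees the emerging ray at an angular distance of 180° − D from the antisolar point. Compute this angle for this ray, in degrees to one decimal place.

38.3°

sin r = sin 70.2° / 1.338 = 0.9409/1.338 = 0.7032; r = 44.68°.
D = 2·70.2° − 4·44.68° + 180° = 140.40° − 178.74° + 180° = 141.66°.
Angle from antisolar point = 180° − D = 38.34°.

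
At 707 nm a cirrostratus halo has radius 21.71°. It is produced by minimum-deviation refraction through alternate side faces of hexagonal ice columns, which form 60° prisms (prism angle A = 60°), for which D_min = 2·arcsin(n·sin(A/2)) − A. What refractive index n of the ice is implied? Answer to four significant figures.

Rearranging: n = sin((D_min + A)/2) / sin(A/2).
(D_min + A)/2 = (21.71° + 60°)/2 = 40.855°.
n = sin 40.855° / sin 30° = 0.6541 / 0.5000 = 1.3083.

1.308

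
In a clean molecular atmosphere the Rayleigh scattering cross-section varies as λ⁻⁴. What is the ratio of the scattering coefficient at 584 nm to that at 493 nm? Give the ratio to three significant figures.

Rayleigh scattering ∝ λ⁻⁴, so the ratio of coefficients is the inverse fourth power of the wavelength ratio.
σ(584)/σ(493) = (493/584)⁴ = (0.8442)⁴ = 0.5079.

0.508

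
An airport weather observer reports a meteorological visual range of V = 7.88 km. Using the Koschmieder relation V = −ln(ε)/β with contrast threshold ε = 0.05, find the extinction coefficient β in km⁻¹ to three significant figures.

β = −ln(0.05) / V = 2.996 / 7.88 = 0.3802 km⁻¹.

0.380 km⁻¹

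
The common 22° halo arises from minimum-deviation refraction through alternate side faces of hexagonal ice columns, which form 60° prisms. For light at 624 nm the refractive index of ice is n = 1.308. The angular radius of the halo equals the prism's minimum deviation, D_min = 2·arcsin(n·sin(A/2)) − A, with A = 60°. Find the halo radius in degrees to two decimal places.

n·sin(A/2) = 1.308 × sin 30° = 1.308 × 0.5000 = 0.6540.
D_min = 2·arcsin(0.6540) − 60° = 2 × 40.844° − 60° = 21.688°.

21.69°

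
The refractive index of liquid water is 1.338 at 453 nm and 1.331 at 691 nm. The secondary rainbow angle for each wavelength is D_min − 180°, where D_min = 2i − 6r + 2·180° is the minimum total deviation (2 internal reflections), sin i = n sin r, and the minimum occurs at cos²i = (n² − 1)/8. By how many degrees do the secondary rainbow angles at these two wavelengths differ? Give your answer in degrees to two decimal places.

1.83°

At 453 nm (n = 1.338): cos²i = 0.09878 → i = 71.682°, r = 45.195°, D_min = 232.193°, rainbow angle = 52.193°.
At 691 nm (n = 1.331): cos²i = 0.09645 → i = 71.907°, r = 45.575°, D_min = 230.365°, rainbow angle = 50.365°.
Angular width = |52.193° − 50.365°| = 1.828°.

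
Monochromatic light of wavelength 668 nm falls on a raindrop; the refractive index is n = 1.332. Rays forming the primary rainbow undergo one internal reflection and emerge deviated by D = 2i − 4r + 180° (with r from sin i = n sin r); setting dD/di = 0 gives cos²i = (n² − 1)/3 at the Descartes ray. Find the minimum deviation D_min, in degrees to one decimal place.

137.8°

cos²i = (1.77422 − 1)/3 = 0.25807; i = arccos(0.50801) = 59.469°.
sin r = sin 59.469°/1.332 = 0.64666; r = 40.290°.
D_min = 2·59.469° − 4·40.290° + 180° = 137.776°.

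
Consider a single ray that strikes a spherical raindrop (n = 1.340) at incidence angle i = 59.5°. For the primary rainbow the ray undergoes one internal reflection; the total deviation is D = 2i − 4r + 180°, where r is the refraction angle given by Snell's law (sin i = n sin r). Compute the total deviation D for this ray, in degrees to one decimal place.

138.9°

sin r = sin 59.5° / 1.340 = 0.8616/1.340 = 0.6430; r = 40.02°.
D = 2·59.5° − 4·40.02° + 180° = 119.00° − 160.07° + 180° = 138.93°.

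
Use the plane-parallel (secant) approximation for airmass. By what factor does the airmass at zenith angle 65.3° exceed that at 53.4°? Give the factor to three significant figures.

1.43

X(65.3°)/X(53.4°) = sec 65.3° / sec 53.4° = cos 53.4° / cos 65.3° = 0.5962/0.4179 = 1.4268.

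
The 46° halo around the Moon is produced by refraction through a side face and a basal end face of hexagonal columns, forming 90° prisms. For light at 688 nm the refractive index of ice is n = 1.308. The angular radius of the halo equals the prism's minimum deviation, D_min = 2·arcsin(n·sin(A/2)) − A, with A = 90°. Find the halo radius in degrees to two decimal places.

45.31°

n·sin(A/2) = 1.308 × sin 45° = 1.308 × 0.7071 = 0.9249.
D_min = 2·arcsin(0.9249) − 90° = 2 × 67.653° − 90° = 45.305°.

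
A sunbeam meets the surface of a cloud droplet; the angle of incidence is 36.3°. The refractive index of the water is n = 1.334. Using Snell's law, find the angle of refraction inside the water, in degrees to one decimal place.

Snell: sin θ_r = sin θ_i / n = sin 36.3° / 1.334 = 0.5920 / 1.334 = 0.4438.
θ_r = arcsin(0.4438) = 26.35°.

26.3°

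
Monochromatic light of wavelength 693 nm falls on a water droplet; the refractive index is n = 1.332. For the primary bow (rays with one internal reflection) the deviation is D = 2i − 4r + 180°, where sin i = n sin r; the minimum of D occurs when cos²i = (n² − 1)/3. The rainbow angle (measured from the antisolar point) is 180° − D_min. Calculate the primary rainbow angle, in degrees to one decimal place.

cos²i = (1.77422 − 1)/3 = 0.25807; i = arccos(0.50801) = 59.469°.
sin r = sin 59.469°/1.332 = 0.64666; r = 40.290°.
D_min = 2·59.469° − 4·40.290° + 180° = 137.776°.
Rainbow angle = 180° − D_min = 42.224°.

42.2°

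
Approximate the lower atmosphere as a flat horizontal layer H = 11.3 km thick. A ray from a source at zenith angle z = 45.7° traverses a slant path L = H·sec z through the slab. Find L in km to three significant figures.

16.2 km

sec z = 1/cos 45.7° = 1.4318.
L = 11.3 × 1.4318 = 16.179 km.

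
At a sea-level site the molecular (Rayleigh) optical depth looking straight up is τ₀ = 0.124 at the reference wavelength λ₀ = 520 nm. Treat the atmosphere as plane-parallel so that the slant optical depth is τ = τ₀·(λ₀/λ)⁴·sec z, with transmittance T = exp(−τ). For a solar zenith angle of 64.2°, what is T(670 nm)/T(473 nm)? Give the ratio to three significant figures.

Airmass: sec 64.2° = 2.2976.
τ(670 nm) = 0.124 × (520/670)⁴ × 2.2976 = 0.124 × 0.3628 × 2.2976 = 0.1034.
τ(473 nm) = 0.124 × (520/473)⁴ × 2.2976 = 0.124 × 1.4607 × 2.2976 = 0.4162.
T(670)/T(473) = exp(τ_B − τ_A) = exp(0.3128) = 1.3672.

1.37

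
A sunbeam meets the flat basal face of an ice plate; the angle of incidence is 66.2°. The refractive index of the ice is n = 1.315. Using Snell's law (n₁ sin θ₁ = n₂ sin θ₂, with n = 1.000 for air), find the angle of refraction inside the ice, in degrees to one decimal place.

Snell: sin θ_r = sin θ_i / n = sin 66.2° / 1.315 = 0.9150 / 1.315 = 0.6958.
θ_r = arcsin(0.6958) = 44.09°.

44.1°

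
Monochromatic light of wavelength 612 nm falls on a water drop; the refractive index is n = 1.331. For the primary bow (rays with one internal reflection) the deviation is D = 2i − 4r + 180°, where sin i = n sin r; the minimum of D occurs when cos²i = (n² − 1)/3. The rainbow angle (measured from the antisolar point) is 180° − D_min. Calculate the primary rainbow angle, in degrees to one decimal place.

cos²i = (1.77156 − 1)/3 = 0.25719; i = arccos(0.50714) = 59.527°.
sin r = sin 59.527°/1.331 = 0.64753; r = 40.356°.
D_min = 2·59.527° − 4·40.356° + 180° = 137.630°.
Rainbow angle = 180° − D_min = 42.370°.

42.4°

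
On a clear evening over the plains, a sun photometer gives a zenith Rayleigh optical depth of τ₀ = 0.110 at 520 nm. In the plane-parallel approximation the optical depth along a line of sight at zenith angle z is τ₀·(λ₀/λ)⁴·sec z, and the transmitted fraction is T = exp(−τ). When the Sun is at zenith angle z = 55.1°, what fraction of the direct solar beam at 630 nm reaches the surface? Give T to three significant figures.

0.915

sec 55.1° = 1.7478.
τ = 0.110 × (520/630)⁴ × 1.7478 = 0.110 × 0.4641 × 1.7478 = 0.0892.
T = exp(−0.0892) = 0.9146.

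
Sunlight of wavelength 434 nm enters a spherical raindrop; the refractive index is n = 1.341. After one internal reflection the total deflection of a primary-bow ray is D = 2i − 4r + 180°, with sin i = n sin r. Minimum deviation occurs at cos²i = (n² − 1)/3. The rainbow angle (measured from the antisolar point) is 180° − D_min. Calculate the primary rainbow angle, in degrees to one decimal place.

cos²i = (1.79828 − 1)/3 = 0.26609; i = arccos(0.51584) = 58.946°.
sin r = sin 58.946°/1.341 = 0.63884; r = 39.705°.
D_min = 2·58.946° − 4·39.705° + 180° = 139.071°.
Rainbow angle = 180° − D_min = 40.929°.

40.9°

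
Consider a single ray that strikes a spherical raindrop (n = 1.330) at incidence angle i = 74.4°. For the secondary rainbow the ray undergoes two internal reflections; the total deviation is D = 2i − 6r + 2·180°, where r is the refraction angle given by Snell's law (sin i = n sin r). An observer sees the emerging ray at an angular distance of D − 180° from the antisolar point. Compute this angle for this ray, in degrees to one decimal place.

sin r = sin 74.4° / 1.330 = 0.9632/1.330 = 0.7242; r = 46.40°.
D = 2·74.4° − 6·46.40° + 2·180° = 148.80° − 278.41° + 360° = 230.39°.
Angle from antisolar point = D − 180° = 50.39°.

50.4°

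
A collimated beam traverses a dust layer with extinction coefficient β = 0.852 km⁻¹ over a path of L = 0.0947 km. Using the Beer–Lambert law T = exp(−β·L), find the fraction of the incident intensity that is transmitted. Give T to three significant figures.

0.922

τ = β·L = 0.852 × 0.0947 = 0.0807.
T = exp(−0.0807) = 0.9225.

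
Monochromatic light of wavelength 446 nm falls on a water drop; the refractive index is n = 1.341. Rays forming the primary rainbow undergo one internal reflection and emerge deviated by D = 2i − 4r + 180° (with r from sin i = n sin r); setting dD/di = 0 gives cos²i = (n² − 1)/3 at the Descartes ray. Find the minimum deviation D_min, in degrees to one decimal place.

cos²i = (1.79828 − 1)/3 = 0.26609; i = arccos(0.51584) = 58.946°.
sin r = sin 58.946°/1.341 = 0.63884; r = 39.705°.
D_min = 2·58.946° − 4·39.705° + 180° = 139.071°.

139.1°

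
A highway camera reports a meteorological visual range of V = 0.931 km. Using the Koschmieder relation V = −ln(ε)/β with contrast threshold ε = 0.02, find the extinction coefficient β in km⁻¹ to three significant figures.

β = −ln(0.02) / V = 3.912 / 0.931 = 4.2020 km⁻¹.

4.20 km⁻¹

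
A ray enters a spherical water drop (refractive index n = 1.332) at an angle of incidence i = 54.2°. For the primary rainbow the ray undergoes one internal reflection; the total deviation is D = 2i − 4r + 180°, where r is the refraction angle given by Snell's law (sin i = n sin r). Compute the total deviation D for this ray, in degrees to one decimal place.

138.4°

sin r = sin 54.2° / 1.332 = 0.8111/1.332 = 0.6089; r = 37.51°.
D = 2·54.2° − 4·37.51° + 180° = 108.40° − 150.04° + 180° = 138.36°.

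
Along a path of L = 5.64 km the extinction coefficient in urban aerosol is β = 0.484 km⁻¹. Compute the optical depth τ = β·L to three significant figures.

2.73

τ = β·L = 0.484 × 5.64 = 2.7298.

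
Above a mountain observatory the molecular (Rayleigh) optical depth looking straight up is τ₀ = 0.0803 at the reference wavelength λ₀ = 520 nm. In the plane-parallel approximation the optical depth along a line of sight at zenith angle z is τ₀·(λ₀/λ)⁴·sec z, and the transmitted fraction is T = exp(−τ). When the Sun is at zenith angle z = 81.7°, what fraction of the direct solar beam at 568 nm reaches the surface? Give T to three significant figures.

0.677

sec 81.7° = 6.9273.
τ = 0.0803 × (520/568)⁴ × 6.9273 = 0.0803 × 0.7025 × 6.9273 = 0.3908.
T = exp(−0.3908) = 0.6765.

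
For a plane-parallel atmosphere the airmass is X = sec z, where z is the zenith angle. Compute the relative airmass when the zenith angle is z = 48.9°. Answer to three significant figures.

1.52

X = sec z = 1/cos 48.9° = 1/0.6574 = 1.5212.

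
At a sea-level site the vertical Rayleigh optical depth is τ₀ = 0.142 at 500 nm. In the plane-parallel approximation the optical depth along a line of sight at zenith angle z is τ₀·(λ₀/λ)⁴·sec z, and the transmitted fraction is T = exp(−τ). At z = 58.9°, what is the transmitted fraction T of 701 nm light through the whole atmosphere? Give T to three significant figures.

sec 58.9° = 1.9360.
τ = 0.142 × (500/701)⁴ × 1.9360 = 0.142 × 0.2588 × 1.9360 = 0.0712.
T = exp(−0.0712) = 0.9313.

0.931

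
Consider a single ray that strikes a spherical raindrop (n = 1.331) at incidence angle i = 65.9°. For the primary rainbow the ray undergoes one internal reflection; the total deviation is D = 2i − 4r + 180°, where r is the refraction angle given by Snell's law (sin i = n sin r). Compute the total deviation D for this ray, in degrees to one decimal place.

138.6°

sin r = sin 65.9° / 1.331 = 0.9128/1.331 = 0.6858; r = 43.30°.
D = 2·65.9° − 4·43.30° + 180° = 131.80° − 173.20° + 180° = 138.60°.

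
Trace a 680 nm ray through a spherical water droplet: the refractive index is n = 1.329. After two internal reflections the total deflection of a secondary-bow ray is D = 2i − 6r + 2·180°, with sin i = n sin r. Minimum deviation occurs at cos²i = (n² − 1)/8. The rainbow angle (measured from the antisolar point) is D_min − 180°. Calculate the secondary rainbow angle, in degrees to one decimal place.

cos²i = (1.76624 − 1)/8 = 0.09578; i = arccos(0.30948) = 71.972°.
sin r = sin 71.972°/1.329 = 0.71550; r = 45.685°.
D_min = 2·71.972° − 6·45.685° + 360° = 229.837°.
Rainbow angle = D_min − 180° = 49.837°.

49.8°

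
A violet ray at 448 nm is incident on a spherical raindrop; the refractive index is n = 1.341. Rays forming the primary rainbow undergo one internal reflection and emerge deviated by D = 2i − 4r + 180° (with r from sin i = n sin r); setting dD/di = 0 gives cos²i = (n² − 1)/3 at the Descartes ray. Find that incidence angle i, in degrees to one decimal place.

cos²i = (1.341² − 1)/3 = (1.79828 − 1)/3 = 0.26609.
cos i = 0.51584, so i = 58.946°.

58.9°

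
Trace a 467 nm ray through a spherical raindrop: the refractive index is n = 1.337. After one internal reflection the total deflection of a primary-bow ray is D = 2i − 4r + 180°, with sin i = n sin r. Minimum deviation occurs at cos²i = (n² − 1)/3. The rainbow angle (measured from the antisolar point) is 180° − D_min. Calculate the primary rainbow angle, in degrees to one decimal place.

41.5°

cos²i = (1.78757 − 1)/3 = 0.26252; i = arccos(0.51237) = 59.178°.
sin r = sin 59.178°/1.337 = 0.64231; r = 39.964°.
D_min = 2·59.178° − 4·39.964° + 180° = 138.500°.
Rainbow angle = 180° − D_min = 41.500°.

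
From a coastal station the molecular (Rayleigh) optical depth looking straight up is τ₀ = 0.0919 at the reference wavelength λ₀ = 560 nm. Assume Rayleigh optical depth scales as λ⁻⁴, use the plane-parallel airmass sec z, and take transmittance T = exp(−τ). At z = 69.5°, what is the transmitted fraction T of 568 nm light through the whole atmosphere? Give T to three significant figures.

sec 69.5° = 2.8555.
τ = 0.0919 × (560/568)⁴ × 2.8555 = 0.0919 × 0.9448 × 2.8555 = 0.2479.
T = exp(−0.2479) = 0.7804.

0.780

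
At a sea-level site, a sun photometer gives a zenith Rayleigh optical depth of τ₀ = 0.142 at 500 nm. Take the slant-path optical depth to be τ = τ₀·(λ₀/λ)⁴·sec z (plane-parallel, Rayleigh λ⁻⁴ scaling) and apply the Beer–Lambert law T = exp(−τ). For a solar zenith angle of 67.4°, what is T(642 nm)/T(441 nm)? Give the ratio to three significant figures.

1.61

Airmass: sec 67.4° = 2.6022.
τ(642 nm) = 0.142 × (500/642)⁴ × 2.6022 = 0.142 × 0.3679 × 2.6022 = 0.1359.
τ(441 nm) = 0.142 × (500/441)⁴ × 2.6022 = 0.142 × 1.6524 × 2.6022 = 0.6106.
T(642)/T(441) = exp(τ_B − τ_A) = exp(0.4746) = 1.6074.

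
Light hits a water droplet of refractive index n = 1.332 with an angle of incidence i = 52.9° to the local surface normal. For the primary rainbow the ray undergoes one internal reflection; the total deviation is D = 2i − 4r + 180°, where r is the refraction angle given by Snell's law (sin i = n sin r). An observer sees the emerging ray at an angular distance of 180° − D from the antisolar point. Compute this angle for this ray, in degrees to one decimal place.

sin r = sin 52.9° / 1.332 = 0.7976/1.332 = 0.5988; r = 36.78°.
D = 2·52.9° − 4·36.78° + 180° = 105.80° − 147.13° + 180° = 138.67°.
Angle from antisolar point = 180° − D = 41.33°.

41.3°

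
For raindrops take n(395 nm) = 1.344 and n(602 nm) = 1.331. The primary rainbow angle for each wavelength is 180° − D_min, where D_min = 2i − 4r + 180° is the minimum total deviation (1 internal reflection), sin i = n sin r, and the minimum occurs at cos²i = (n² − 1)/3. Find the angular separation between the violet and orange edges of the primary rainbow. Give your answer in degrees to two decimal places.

1.86°

At 395 nm (n = 1.344): cos²i = 0.26878 → i = 58.772°, r = 39.512°, D_min = 139.495°, rainbow angle = 40.505°.
At 602 nm (n = 1.331): cos²i = 0.25719 → i = 59.527°, r = 40.356°, D_min = 137.630°, rainbow angle = 42.370°.
Angular width = |40.505° − 42.370°| = 1.865°.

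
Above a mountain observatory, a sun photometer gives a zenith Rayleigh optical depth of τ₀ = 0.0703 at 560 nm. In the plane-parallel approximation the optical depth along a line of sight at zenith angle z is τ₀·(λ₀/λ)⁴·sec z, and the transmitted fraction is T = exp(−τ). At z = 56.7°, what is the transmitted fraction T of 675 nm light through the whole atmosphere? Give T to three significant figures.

0.941

sec 56.7° = 1.8214.
τ = 0.0703 × (560/675)⁴ × 1.8214 = 0.0703 × 0.4737 × 1.8214 = 0.0607.
T = exp(−0.0607) = 0.9411.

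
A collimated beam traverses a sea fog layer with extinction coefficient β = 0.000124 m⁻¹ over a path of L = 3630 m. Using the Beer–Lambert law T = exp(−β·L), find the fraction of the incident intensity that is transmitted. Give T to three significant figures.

τ = β·L = 0.000124 × 3630 = 0.4501.
T = exp(−0.4501) = 0.6376.

0.638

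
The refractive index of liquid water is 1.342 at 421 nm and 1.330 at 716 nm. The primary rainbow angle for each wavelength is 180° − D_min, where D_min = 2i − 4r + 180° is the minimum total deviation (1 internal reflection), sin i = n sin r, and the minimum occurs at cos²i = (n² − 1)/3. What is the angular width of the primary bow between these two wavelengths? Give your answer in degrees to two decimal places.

At 421 nm (n = 1.342): cos²i = 0.26699 → i = 58.888°, r = 39.641°, D_min = 139.213°, rainbow angle = 40.787°.
At 716 nm (n = 1.330): cos²i = 0.25630 → i = 59.585°, r = 40.422°, D_min = 137.484°, rainbow angle = 42.516°.
Angular width = |40.787° − 42.516°| = 1.729°.

1.73°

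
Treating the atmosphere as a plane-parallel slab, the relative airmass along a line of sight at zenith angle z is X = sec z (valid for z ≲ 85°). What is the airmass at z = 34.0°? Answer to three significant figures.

X = sec z = 1/cos 34.0° = 1/0.8290 = 1.2062.

1.21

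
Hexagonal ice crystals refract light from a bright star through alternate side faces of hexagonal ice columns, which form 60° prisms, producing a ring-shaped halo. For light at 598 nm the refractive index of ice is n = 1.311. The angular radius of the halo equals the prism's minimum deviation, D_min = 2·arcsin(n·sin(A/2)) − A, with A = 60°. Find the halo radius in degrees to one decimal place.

21.9°

n·sin(A/2) = 1.311 × sin 30° = 1.311 × 0.5000 = 0.6555.
D_min = 2·arcsin(0.6555) − 60° = 2 × 40.958° − 60° = 21.915°.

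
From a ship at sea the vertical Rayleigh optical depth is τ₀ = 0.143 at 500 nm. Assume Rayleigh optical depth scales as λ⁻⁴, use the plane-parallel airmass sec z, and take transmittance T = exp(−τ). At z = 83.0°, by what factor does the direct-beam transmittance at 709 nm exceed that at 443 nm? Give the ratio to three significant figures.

Airmass: sec 83.0° = 8.2055.
τ(709 nm) = 0.143 × (500/709)⁴ × 8.2055 = 0.143 × 0.2473 × 8.2055 = 0.2902.
τ(443 nm) = 0.143 × (500/443)⁴ × 8.2055 = 0.143 × 1.6228 × 8.2055 = 1.9042.
T(709)/T(443) = exp(τ_B − τ_A) = exp(1.6139) = 5.0226.

5.02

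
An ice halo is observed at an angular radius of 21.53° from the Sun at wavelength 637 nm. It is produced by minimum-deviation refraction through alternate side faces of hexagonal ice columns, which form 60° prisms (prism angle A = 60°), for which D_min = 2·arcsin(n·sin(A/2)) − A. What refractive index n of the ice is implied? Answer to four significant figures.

Rearranging: n = sin((D_min + A)/2) / sin(A/2).
(D_min + A)/2 = (21.53° + 60°)/2 = 40.765°.
n = sin 40.765° / sin 30° = 0.6530 / 0.5000 = 1.3059.

1.306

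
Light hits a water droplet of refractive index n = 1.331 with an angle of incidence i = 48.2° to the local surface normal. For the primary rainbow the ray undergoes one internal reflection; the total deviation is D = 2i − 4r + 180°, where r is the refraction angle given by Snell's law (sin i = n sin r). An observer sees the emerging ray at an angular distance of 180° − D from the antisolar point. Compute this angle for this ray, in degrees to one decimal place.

39.8°

sin r = sin 48.2° / 1.331 = 0.7455/1.331 = 0.5601; r = 34.06°.
D = 2·48.2° − 4·34.06° + 180° = 96.40° − 136.25° + 180° = 140.15°.
Angle from antisolar point = 180° − D = 39.85°.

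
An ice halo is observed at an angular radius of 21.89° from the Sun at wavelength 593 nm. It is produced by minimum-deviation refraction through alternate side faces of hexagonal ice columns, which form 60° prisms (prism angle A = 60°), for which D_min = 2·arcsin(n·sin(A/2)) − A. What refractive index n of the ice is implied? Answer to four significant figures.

1.311

Rearranging: n = sin((D_min + A)/2) / sin(A/2).
(D_min + A)/2 = (21.89° + 60°)/2 = 40.945°.
n = sin 40.945° / sin 30° = 0.6553 / 0.5000 = 1.3107.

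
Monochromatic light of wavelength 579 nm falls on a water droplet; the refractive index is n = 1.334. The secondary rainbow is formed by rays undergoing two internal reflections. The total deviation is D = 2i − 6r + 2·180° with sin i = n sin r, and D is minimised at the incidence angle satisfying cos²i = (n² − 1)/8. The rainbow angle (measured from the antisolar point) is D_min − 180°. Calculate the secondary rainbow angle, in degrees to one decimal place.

cos²i = (1.77956 − 1)/8 = 0.09744; i = arccos(0.31216) = 71.810°.
sin r = sin 71.810°/1.334 = 0.71217; r = 45.411°.
D_min = 2·71.810° − 6·45.411° + 360° = 231.153°.
Rainbow angle = D_min − 180° = 51.153°.

51.2°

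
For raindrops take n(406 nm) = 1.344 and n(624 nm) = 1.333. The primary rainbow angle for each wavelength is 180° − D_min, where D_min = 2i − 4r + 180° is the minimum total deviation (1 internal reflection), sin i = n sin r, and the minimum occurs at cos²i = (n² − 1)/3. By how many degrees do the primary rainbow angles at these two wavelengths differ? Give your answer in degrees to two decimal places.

At 406 nm (n = 1.344): cos²i = 0.26878 → i = 58.772°, r = 39.512°, D_min = 139.495°, rainbow angle = 40.505°.
At 624 nm (n = 1.333): cos²i = 0.25896 → i = 59.410°, r = 40.225°, D_min = 137.922°, rainbow angle = 42.078°.
Angular width = |40.505° − 42.078°| = 1.573°.

1.57°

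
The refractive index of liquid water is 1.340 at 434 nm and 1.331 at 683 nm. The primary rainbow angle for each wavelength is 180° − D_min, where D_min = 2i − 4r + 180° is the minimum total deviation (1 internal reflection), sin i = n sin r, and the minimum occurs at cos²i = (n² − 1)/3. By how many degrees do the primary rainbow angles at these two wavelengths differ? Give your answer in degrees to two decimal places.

1.30°

At 434 nm (n = 1.340): cos²i = 0.26520 → i = 59.004°, r = 39.770°, D_min = 138.929°, rainbow angle = 41.071°.
At 683 nm (n = 1.331): cos²i = 0.25719 → i = 59.527°, r = 40.356°, D_min = 137.630°, rainbow angle = 42.370°.
Angular width = |41.071° − 42.370°| = 1.299°.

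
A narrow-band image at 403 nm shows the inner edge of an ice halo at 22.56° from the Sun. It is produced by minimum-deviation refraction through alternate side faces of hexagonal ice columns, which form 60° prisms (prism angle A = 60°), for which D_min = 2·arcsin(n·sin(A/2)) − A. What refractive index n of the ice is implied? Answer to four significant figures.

1.319

Rearranging: n = sin((D_min + A)/2) / sin(A/2).
(D_min + A)/2 = (22.56° + 60°)/2 = 41.280°.
n = sin 41.280° / sin 30° = 0.6597 / 0.5000 = 1.3195.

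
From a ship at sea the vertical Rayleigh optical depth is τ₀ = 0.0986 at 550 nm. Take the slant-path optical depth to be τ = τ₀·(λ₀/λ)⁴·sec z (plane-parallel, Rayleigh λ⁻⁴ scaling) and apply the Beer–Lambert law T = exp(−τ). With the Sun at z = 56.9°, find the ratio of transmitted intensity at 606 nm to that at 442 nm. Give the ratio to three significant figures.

Airmass: sec 56.9° = 1.8312.
τ(606 nm) = 0.0986 × (550/606)⁴ × 1.8312 = 0.0986 × 0.6785 × 1.8312 = 0.1225.
τ(442 nm) = 0.0986 × (550/442)⁴ × 1.8312 = 0.0986 × 2.3975 × 1.8312 = 0.4329.
T(606)/T(442) = exp(τ_B − τ_A) = exp(0.3104) = 1.3639.

1.36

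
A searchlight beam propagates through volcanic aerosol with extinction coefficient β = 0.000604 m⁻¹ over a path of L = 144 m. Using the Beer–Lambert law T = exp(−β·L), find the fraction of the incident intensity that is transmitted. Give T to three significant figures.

0.917

τ = β·L = 0.000604 × 144 = 0.0870.
T = exp(−0.0870) = 0.9167.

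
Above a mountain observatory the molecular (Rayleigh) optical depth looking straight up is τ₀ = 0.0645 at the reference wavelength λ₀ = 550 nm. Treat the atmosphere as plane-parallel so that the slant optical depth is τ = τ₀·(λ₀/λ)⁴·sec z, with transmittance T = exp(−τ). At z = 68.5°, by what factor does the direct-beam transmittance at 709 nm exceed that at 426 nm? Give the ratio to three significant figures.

Airmass: sec 68.5° = 2.7285.
τ(709 nm) = 0.0645 × (550/709)⁴ × 2.7285 = 0.0645 × 0.3621 × 2.7285 = 0.0637.
τ(426 nm) = 0.0645 × (550/426)⁴ × 2.7285 = 0.0645 × 2.7785 × 2.7285 = 0.4890.
T(709)/T(426) = exp(τ_B − τ_A) = exp(0.4253) = 1.5300.

1.53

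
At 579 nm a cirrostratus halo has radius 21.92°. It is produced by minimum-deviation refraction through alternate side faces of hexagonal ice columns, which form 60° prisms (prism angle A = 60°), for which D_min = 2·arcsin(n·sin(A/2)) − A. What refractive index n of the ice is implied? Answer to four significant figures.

1.311

Rearranging: n = sin((D_min + A)/2) / sin(A/2).
(D_min + A)/2 = (21.92° + 60°)/2 = 40.960°.
n = sin 40.960° / sin 30° = 0.6555 / 0.5000 = 1.3111.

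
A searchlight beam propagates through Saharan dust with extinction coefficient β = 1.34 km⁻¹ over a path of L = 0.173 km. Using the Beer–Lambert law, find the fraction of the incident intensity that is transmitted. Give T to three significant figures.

τ = β·L = 1.34 × 0.173 = 0.2318.
T = exp(−0.2318) = 0.7931.

0.793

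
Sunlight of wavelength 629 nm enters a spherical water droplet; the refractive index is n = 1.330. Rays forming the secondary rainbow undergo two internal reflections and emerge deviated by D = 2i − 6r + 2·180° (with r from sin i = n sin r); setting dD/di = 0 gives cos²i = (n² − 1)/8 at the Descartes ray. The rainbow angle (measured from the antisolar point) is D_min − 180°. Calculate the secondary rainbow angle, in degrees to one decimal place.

50.1°

cos²i = (1.76890 − 1)/8 = 0.09611; i = arccos(0.31002) = 71.940°.
sin r = sin 71.940°/1.330 = 0.71483; r = 45.630°.
D_min = 2·71.940° − 6·45.630° + 360° = 230.101°.
Rainbow angle = D_min − 180° = 50.101°.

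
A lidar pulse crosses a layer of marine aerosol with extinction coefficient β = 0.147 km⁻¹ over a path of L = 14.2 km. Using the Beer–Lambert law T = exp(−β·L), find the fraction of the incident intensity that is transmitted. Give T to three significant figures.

τ = β·L = 0.147 × 14.2 = 2.0874.
T = exp(−2.0874) = 0.1240.

0.124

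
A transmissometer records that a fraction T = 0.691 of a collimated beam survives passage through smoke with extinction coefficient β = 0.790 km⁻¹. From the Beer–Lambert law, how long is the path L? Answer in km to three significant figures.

0.468 km

Beer–Lambert: T = exp(−βL) ⇒ L = −ln(T)/β = −ln(0.691)/0.790 = 0.3696/0.790 = 0.4679 km.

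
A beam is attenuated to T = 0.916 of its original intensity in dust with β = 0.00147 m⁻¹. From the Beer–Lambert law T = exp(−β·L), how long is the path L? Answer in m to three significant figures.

59.7 m

Beer–Lambert: T = exp(−βL) ⇒ L = −ln(T)/β = −ln(0.916)/0.00147 = 0.0877/0.00147 = 59.69 m.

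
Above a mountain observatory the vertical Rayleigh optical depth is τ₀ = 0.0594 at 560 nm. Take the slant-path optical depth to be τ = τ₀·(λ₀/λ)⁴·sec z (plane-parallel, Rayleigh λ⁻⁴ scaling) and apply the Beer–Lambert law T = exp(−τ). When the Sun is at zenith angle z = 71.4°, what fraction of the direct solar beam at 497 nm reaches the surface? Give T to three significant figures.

0.741

sec 71.4° = 3.1352.
τ = 0.0594 × (560/497)⁴ × 3.1352 = 0.0594 × 1.6119 × 3.1352 = 0.3002.
T = exp(−0.3002) = 0.7407.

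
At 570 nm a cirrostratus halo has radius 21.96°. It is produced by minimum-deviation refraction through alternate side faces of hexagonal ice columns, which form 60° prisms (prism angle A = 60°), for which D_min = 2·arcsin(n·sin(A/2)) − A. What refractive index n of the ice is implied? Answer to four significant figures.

1.312

Rearranging: n = sin((D_min + A)/2) / sin(A/2).
(D_min + A)/2 = (21.96° + 60°)/2 = 40.980°.
n = sin 40.980° / sin 30° = 0.6558 / 0.5000 = 1.3116.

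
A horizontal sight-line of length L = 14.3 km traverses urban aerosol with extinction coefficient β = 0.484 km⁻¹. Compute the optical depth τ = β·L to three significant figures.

6.92

τ = β·L = 0.484 × 14.3 = 6.9212.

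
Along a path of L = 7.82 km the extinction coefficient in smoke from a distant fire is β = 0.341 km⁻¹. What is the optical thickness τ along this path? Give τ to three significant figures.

τ = β·L = 0.341 × 7.82 = 2.6666.

2.67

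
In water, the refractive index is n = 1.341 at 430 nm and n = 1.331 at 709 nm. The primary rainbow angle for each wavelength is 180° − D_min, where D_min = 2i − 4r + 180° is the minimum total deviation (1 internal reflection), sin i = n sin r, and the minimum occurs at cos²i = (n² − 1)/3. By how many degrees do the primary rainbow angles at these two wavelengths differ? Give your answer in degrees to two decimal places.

1.44°

At 430 nm (n = 1.341): cos²i = 0.26609 → i = 58.946°, r = 39.705°, D_min = 139.071°, rainbow angle = 40.929°.
At 709 nm (n = 1.331): cos²i = 0.25719 → i = 59.527°, r = 40.356°, D_min = 137.630°, rainbow angle = 42.370°.
Angular width = |40.929° − 42.370°| = 1.441°.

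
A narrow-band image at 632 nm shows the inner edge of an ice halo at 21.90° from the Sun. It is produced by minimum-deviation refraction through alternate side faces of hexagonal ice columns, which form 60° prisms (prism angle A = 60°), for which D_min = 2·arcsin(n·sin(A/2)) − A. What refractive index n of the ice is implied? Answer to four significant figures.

1.311

Rearranging: n = sin((D_min + A)/2) / sin(A/2).
(D_min + A)/2 = (21.90° + 60°)/2 = 40.950°.
n = sin 40.950° / sin 30° = 0.6554 / 0.5000 = 1.3108.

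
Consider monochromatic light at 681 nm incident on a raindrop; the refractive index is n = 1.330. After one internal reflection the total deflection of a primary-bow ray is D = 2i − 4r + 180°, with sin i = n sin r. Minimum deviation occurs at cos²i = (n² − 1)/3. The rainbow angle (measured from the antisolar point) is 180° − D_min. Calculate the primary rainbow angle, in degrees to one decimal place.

cos²i = (1.76890 − 1)/3 = 0.25630; i = arccos(0.50626) = 59.585°.
sin r = sin 59.585°/1.330 = 0.64841; r = 40.422°.
D_min = 2·59.585° − 4·40.422° + 180° = 137.484°.
Rainbow angle = 180° − D_min = 42.516°.

42.5°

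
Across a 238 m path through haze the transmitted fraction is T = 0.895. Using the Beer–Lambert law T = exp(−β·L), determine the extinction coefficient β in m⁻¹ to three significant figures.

Beer–Lambert: T = exp(−βL) ⇒ β = −ln(T)/L = −ln(0.895)/238 = 0.1109/238 = 0.0004661 m⁻¹.

0.000466 m⁻¹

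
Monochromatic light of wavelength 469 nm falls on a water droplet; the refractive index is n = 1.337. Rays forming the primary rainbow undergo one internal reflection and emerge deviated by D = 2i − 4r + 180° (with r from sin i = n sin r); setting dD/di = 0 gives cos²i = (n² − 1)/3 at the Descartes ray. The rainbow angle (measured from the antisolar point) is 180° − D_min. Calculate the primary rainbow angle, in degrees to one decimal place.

cos²i = (1.78757 − 1)/3 = 0.26252; i = arccos(0.51237) = 59.178°.
sin r = sin 59.178°/1.337 = 0.64231; r = 39.964°.
D_min = 2·59.178° − 4·39.964° + 180° = 138.500°.
Rainbow angle = 180° − D_min = 41.500°.

41.5°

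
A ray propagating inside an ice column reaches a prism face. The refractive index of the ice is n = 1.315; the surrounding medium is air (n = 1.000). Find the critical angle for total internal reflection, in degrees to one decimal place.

sin θ_c = n_air / n = 1.000 / 1.315 = 0.7605.
θ_c = arcsin(0.7605) = 49.50°.

49.5°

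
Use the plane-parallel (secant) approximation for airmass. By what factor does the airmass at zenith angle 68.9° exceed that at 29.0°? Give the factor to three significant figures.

2.43

X(68.9°)/X(29.0°) = sec 68.9° / sec 29.0° = cos 29.0° / cos 68.9° = 0.8746/0.3600 = 2.4295.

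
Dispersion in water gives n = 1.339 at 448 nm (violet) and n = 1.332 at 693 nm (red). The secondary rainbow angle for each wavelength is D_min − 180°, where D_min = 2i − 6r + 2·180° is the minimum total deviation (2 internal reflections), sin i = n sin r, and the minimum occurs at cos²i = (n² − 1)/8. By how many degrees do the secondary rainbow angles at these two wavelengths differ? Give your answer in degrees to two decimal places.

At 448 nm (n = 1.339): cos²i = 0.09912 → i = 71.650°, r = 45.141°, D_min = 232.451°, rainbow angle = 52.451°.
At 693 nm (n = 1.332): cos²i = 0.09678 → i = 71.875°, r = 45.520°, D_min = 230.628°, rainbow angle = 50.628°.
Angular width = |52.451° − 50.628°| = 1.823°.

1.82°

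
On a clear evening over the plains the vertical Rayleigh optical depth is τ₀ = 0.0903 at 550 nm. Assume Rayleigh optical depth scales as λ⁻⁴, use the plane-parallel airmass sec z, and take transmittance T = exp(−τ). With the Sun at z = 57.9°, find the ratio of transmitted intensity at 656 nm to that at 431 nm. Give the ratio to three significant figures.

Airmass: sec 57.9° = 1.8818.
τ(656 nm) = 0.0903 × (550/656)⁴ × 1.8818 = 0.0903 × 0.4941 × 1.8818 = 0.0840.
τ(431 nm) = 0.0903 × (550/431)⁴ × 1.8818 = 0.0903 × 2.6518 × 1.8818 = 0.4506.
T(656)/T(431) = exp(τ_B − τ_A) = exp(0.3667) = 1.4429.

1.44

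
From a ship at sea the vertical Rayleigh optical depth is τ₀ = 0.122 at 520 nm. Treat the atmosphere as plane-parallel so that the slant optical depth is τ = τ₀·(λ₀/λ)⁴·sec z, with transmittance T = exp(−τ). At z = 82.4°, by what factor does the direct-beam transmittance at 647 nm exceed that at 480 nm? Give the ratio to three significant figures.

Airmass: sec 82.4° = 7.5611.
τ(647 nm) = 0.122 × (520/647)⁴ × 7.5611 = 0.122 × 0.4172 × 7.5611 = 0.3849.
τ(480 nm) = 0.122 × (520/480)⁴ × 7.5611 = 0.122 × 1.3774 × 7.5611 = 1.2705.
T(647)/T(480) = exp(τ_B − τ_A) = exp(0.8857) = 2.4246.

2.42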